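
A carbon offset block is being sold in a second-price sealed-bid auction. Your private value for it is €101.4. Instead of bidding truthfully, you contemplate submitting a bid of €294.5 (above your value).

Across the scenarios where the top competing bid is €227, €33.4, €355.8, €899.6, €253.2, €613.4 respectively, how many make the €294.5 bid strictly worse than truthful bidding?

2

The deviation hurts exactly when the highest competing bid lies strictly between €101.4 and €294.5 — overbidding then wins at a price above your value.
€227: inside the interval → strictly worse (loss €125.6).
€33.4: below both → same outcome either way.
€355.8: above both → same outcome either way.
€899.6: above both → same outcome either way.
€253.2: inside the interval → strictly worse (loss €151.8).
€613.4: above both → same outcome either way.
Count: 2.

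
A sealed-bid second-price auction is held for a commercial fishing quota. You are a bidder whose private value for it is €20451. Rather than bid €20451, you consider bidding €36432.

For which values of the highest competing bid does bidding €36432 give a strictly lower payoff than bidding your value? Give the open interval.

If the competing bid is below €20451, both bids win at the same price — no difference.
If it is above €36432, both bids lose — no difference.
If it lies strictly between €20451 and €36432, bidding your value loses (payoff 0) while bidding €36432 wins at a price above your value (payoff negative).
So the deviation strictly hurts on the open interval (€20451, €36432).

(€20451, €36432)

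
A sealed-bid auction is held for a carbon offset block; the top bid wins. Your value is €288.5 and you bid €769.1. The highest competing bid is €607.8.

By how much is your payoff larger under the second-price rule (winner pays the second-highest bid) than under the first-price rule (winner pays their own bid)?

You have the highest bid, so you win under either rule.
Second-price: pay €607.8 → payoff −€319.3.
First-price: pay your own bid €769.1 → payoff −€480.6.
Difference = −€319.3 − (−€480.6) = €161.3.

€161.3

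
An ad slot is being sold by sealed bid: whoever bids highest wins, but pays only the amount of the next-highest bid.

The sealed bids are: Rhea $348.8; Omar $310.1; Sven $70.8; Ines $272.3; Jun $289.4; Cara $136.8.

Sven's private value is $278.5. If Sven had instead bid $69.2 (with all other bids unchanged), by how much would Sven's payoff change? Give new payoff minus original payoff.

The highest bid among the other bidders is $348.8; Sven's bid doesn't change that.
Original bid $70.8: Sven is not highest (top rival bid is $348.8); payoff $0.
Alternative bid $69.2: Sven is not highest (top rival bid is $348.8); payoff $0.
Change in payoff = $0 − ($0) = $0.

$0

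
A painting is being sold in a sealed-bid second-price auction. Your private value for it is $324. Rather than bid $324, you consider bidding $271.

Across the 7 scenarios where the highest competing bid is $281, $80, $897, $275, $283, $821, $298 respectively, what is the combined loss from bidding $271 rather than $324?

$159

The deviation costs you only when the competing bid falls strictly between $271 and $324; elsewhere both bids give the same outcome.
$281: truthful payoff $43, deviation payoff $0 → loss $43.
$80: outcomes coincide → loss $0.
$897: outcomes coincide → loss $0.
$275: truthful payoff $49, deviation payoff $0 → loss $49.
$283: truthful payoff $41, deviation payoff $0 → loss $41.
$821: outcomes coincide → loss $0.
$298: truthful payoff $26, deviation payoff $0 → loss $26.
Total loss = $43 + $49 + $41 + $26 = $159.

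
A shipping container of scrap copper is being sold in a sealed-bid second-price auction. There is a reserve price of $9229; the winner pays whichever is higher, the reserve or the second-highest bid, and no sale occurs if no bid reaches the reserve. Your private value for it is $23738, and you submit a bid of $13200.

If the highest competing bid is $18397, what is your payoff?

$0

Your bid $13200 is below the highest competing bid $18397, so you lose. Payoff $0.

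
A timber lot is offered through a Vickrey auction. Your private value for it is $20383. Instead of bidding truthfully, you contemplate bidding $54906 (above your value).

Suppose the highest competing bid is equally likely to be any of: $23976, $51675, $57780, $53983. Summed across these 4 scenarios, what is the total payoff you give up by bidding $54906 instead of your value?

The deviation costs you only when the competing bid falls strictly between $20383 and $54906; elsewhere both bids give the same outcome.
$23976: truthful payoff $0, deviation payoff −$3593 → loss $3593.
$51675: truthful payoff $0, deviation payoff −$31292 → loss $31292.
$57780: outcomes coincide → loss $0.
$53983: truthful payoff $0, deviation payoff −$33600 → loss $33600.
Total loss = $3593 + $31292 + $33600 = $68485.

$68485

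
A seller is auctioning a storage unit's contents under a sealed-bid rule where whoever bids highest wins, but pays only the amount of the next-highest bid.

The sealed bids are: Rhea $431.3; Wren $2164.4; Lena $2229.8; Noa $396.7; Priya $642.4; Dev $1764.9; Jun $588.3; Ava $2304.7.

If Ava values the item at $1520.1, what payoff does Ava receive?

−$709.7

Highest bid: Ava at $2304.7, so Ava wins.
Second-highest bid: Lena at $2229.8 — that is the price the winner pays.
Ava's payoff = value − price = $1520.1 − $2229.8 = −$709.7.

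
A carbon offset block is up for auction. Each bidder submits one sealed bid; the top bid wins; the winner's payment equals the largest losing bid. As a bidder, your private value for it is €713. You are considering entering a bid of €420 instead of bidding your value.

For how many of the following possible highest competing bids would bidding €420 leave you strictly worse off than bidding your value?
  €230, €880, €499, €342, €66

1

The deviation hurts exactly when the highest competing bid lies strictly between €420 and €713 — underbidding then forfeits a profitable win.
€230: below both → same outcome either way.
€880: above both → same outcome either way.
€499: inside the interval → strictly worse (loss €214).
€342: below both → same outcome either way.
€66: below both → same outcome either way.
Count: 1.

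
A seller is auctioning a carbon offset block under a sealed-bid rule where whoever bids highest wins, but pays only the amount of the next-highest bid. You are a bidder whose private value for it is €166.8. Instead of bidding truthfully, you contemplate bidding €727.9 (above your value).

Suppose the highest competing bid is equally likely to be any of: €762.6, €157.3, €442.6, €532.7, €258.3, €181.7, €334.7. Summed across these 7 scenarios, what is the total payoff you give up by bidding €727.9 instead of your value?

The deviation costs you only when the competing bid falls strictly between €166.8 and €727.9; elsewhere both bids give the same outcome.
€762.6: outcomes coincide → loss €0.
€157.3: outcomes coincide → loss €0.
€442.6: truthful payoff €0, deviation payoff −€275.8 → loss €275.8.
€532.7: truthful payoff €0, deviation payoff −€365.9 → loss €365.9.
€258.3: truthful payoff €0, deviation payoff −€91.5 → loss €91.5.
€181.7: truthful payoff €0, deviation payoff −€14.9 → loss €14.9.
€334.7: truthful payoff €0, deviation payoff −€167.9 → loss €167.9.
Total loss = €275.8 + €365.9 + €91.5 + €14.9 + €167.9 = €916.

€916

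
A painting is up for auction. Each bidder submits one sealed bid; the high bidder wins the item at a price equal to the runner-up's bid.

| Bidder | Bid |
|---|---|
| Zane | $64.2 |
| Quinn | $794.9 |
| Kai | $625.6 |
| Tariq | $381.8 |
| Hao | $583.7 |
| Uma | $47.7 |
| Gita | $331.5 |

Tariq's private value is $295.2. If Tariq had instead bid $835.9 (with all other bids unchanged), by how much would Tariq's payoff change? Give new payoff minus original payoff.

−$499.7

The highest bid among the other bidders is $794.9; Tariq's bid doesn't change that.
Original bid $381.8: Tariq is not highest (top rival bid is $794.9); payoff $0.
Alternative bid $835.9: Tariq is highest, pays the top rival bid $794.9; payoff $295.2 − $794.9 = −$499.7.
Change in payoff = −$499.7 − ($0) = −$499.7.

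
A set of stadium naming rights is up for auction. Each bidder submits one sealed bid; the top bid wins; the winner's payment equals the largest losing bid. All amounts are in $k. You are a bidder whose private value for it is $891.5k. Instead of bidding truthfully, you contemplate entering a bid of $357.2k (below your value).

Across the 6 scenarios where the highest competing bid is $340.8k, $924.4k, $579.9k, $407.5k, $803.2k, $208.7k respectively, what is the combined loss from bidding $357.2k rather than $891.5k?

$883.9k

The deviation costs you only when the competing bid falls strictly between $357.2k and $891.5k; elsewhere both bids give the same outcome.
$340.8k: outcomes coincide → loss $0k.
$924.4k: outcomes coincide → loss $0k.
$579.9k: truthful payoff $311.6k, deviation payoff $0k → loss $311.6k.
$407.5k: truthful payoff $484k, deviation payoff $0k → loss $484k.
$803.2k: truthful payoff $88.3k, deviation payoff $0k → loss $88.3k.
$208.7k: outcomes coincide → loss $0k.
Total loss = $311.6k + $484k + $88.3k = $883.9k.
In a second-price auction your bid sets only whether you win, not what you pay, so bidding your true value is weakly dominant.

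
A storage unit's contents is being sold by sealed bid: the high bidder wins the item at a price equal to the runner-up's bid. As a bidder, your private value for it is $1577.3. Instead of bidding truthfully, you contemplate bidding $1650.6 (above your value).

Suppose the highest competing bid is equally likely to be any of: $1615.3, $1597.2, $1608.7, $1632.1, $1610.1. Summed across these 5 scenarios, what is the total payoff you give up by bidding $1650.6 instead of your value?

The deviation costs you only when the competing bid falls strictly between $1577.3 and $1650.6; elsewhere both bids give the same outcome.
$1615.3: truthful payoff $0, deviation payoff −$38 → loss $38.
$1597.2: truthful payoff $0, deviation payoff −$19.9 → loss $19.9.
$1608.7: truthful payoff $0, deviation payoff −$31.4 → loss $31.4.
$1632.1: truthful payoff $0, deviation payoff −$54.8 → loss $54.8.
$1610.1: truthful payoff $0, deviation payoff −$32.8 → loss $32.8.
Total loss = $38 + $19.9 + $31.4 + $54.8 + $32.8 = $176.9.

$176.9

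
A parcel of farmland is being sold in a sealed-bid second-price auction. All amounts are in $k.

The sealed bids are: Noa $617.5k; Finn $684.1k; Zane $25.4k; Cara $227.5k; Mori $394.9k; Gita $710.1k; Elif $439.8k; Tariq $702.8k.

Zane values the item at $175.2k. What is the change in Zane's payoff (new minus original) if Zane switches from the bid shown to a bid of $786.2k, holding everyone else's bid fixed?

The highest bid among the other bidders is $710.1k; Zane's bid doesn't change that.
Original bid $25.4k: Zane is not highest (top rival bid is $710.1k); payoff $0k.
Alternative bid $786.2k: Zane is highest, pays the top rival bid $710.1k; payoff $175.2k − $710.1k = −$534.9k.
Change in payoff = −$534.9k − ($0k) = −$534.9k.

−$534.9k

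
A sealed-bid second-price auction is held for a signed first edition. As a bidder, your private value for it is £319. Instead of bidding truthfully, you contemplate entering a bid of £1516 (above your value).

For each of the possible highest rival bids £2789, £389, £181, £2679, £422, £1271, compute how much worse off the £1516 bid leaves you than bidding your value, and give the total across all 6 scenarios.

£1125

The deviation costs you only when the competing bid falls strictly between £319 and £1516; elsewhere both bids give the same outcome.
£2789: outcomes coincide → loss £0.
£389: truthful payoff £0, deviation payoff −£70 → loss £70.
£181: outcomes coincide → loss £0.
£2679: outcomes coincide → loss £0.
£422: truthful payoff £0, deviation payoff −£103 → loss £103.
£1271: truthful payoff £0, deviation payoff −£952 → loss £952.
Total loss = £70 + £103 + £952 = £1125.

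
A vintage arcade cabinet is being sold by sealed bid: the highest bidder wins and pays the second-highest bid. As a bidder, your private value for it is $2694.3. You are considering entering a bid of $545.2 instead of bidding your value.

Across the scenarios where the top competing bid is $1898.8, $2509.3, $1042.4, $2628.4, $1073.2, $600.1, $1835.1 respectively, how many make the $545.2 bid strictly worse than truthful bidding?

The deviation hurts exactly when the highest competing bid lies strictly between $545.2 and $2694.3 — underbidding then forfeits a profitable win.
$1898.8: inside the interval → strictly worse (loss $795.5).
$2509.3: inside the interval → strictly worse (loss $185).
$1042.4: inside the interval → strictly worse (loss $1651.9).
$2628.4: inside the interval → strictly worse (loss $65.9).
$1073.2: inside the interval → strictly worse (loss $1621.1).
$600.1: inside the interval → strictly worse (loss $2094.2).
$1835.1: inside the interval → strictly worse (loss $859.2).
Count: 7.

7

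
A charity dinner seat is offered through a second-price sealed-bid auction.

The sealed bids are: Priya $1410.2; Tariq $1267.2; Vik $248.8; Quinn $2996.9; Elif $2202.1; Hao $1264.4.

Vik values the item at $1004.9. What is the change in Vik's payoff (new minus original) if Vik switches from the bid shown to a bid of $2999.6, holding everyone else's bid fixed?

The highest bid among the other bidders is $2996.9; Vik's bid doesn't change that.
Original bid $248.8: Vik is not highest (top rival bid is $2996.9); payoff $0.
Alternative bid $2999.6: Vik is highest, pays the top rival bid $2996.9; payoff $1004.9 − $2996.9 = −$1992.
Change in payoff = −$1992 − ($0) = −$1992.

−$1992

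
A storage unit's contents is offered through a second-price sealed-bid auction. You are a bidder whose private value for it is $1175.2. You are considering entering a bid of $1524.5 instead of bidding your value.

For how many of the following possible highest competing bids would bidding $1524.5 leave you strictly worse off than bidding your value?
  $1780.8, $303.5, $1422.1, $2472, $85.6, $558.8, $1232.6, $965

2

The deviation hurts exactly when the highest competing bid lies strictly between $1175.2 and $1524.5 — overbidding then wins at a price above your value.
$1780.8: above both → same outcome either way.
$303.5: below both → same outcome either way.
$1422.1: inside the interval → strictly worse (loss $246.9).
$2472: above both → same outcome either way.
$85.6: below both → same outcome either way.
$558.8: below both → same outcome either way.
$1232.6: inside the interval → strictly worse (loss $57.4).
$965: below both → same outcome either way.
Count: 2.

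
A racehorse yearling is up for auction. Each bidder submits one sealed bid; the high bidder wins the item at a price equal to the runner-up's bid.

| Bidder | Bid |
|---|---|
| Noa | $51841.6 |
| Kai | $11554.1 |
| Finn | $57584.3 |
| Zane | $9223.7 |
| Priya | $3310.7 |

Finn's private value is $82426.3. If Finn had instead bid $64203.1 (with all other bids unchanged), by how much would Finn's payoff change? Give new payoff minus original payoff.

$0

The highest bid among the other bidders is $51841.6; Finn's bid doesn't change that.
Original bid $57584.3: Finn is highest, pays the top rival bid $51841.6; payoff $82426.3 − $51841.6 = $30584.7.
Alternative bid $64203.1: Finn is highest, pays the top rival bid $51841.6; payoff $82426.3 − $51841.6 = $30584.7.
Change in payoff = $30584.7 − ($30584.7) = $0.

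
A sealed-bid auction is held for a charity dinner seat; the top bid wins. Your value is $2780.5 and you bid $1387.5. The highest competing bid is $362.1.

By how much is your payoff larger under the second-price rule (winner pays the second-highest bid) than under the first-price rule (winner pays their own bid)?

You have the highest bid, so you win under either rule.
Second-price: pay $362.1 → payoff $2418.4.
First-price: pay your own bid $1387.5 → payoff $1393.
Difference = $2418.4 − ($1393) = $1025.4.

$1025.4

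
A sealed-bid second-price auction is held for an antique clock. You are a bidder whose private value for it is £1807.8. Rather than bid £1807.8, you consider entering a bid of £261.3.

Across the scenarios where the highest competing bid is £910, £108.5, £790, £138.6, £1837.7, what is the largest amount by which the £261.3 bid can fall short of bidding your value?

£910: truthful gives £897.8, deviation gives £0 → loss £897.8.
£108.5: same outcome either way → loss £0.
£790: truthful gives £1017.8, deviation gives £0 → loss £1017.8.
£138.6: same outcome either way → loss £0.
£1837.7: same outcome either way → loss £0.
Maximum loss: £1017.8.

£1017.8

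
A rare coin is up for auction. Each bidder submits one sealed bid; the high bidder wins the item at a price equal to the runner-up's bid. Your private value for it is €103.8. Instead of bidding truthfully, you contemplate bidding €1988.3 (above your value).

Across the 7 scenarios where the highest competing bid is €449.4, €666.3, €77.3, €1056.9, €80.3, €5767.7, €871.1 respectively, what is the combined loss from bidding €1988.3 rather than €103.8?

The deviation costs you only when the competing bid falls strictly between €103.8 and €1988.3; elsewhere both bids give the same outcome.
€449.4: truthful payoff €0, deviation payoff −€345.6 → loss €345.6.
€666.3: truthful payoff €0, deviation payoff −€562.5 → loss €562.5.
€77.3: outcomes coincide → loss €0.
€1056.9: truthful payoff €0, deviation payoff −€953.1 → loss €953.1.
€80.3: outcomes coincide → loss €0.
€5767.7: outcomes coincide → loss €0.
€871.1: truthful payoff €0, deviation payoff −€767.3 → loss €767.3.
Total loss = €345.6 + €562.5 + €953.1 + €767.3 = €2628.5.

€2628.5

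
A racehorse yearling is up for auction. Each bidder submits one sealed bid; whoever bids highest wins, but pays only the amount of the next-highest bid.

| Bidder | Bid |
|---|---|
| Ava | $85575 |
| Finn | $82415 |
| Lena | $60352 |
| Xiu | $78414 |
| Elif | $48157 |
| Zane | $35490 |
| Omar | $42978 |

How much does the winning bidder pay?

Highest bid: Ava at $85575, so Ava wins.
Second-highest bid: Finn at $82415 — that is the price the winner pays.

$82415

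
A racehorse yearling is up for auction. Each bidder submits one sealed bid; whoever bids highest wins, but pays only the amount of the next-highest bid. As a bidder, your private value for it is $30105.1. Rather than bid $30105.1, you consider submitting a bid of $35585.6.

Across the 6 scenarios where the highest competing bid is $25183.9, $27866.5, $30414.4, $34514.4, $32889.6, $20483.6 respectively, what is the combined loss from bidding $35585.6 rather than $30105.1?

$7503.1

The deviation costs you only when the competing bid falls strictly between $30105.1 and $35585.6; elsewhere both bids give the same outcome.
$25183.9: outcomes coincide → loss $0.
$27866.5: outcomes coincide → loss $0.
$30414.4: truthful payoff $0, deviation payoff −$309.3 → loss $309.3.
$34514.4: truthful payoff $0, deviation payoff −$4409.3 → loss $4409.3.
$32889.6: truthful payoff $0, deviation payoff −$2784.5 → loss $2784.5.
$20483.6: outcomes coincide → loss $0.
Total loss = $309.3 + $4409.3 + $2784.5 = $7503.1.
Truthful bidding weakly dominates here: raising your bid can only win items priced above your value, and lowering it can only forfeit items priced below.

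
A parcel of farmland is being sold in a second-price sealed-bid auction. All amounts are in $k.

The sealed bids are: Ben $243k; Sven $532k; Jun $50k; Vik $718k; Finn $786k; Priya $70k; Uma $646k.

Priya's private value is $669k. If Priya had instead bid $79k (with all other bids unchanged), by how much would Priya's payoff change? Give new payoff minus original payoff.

$0k

The highest bid among the other bidders is $786k; Priya's bid doesn't change that.
Original bid $70k: Priya is not highest (top rival bid is $786k); payoff $0k.
Alternative bid $79k: Priya is not highest (top rival bid is $786k); payoff $0k.
Change in payoff = $0k − ($0k) = $0k.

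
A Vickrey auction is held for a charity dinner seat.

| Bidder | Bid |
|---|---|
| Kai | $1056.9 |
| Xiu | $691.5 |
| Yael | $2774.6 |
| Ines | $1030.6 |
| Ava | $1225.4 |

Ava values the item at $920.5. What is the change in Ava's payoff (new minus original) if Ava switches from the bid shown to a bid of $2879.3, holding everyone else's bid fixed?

The highest bid among the other bidders is $2774.6; Ava's bid doesn't change that.
Original bid $1225.4: Ava is not highest (top rival bid is $2774.6); payoff $0.
Alternative bid $2879.3: Ava is highest, pays the top rival bid $2774.6; payoff $920.5 − $2774.6 = −$1854.1.
Change in payoff = −$1854.1 − ($0) = −$1854.1.

−$1854.1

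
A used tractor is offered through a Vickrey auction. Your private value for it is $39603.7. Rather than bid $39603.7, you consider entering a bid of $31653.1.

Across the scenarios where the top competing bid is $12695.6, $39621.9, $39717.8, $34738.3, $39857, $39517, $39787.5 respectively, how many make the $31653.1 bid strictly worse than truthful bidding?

2

The deviation hurts exactly when the highest competing bid lies strictly between $31653.1 and $39603.7 — underbidding then forfeits a profitable win.
$12695.6: below both → same outcome either way.
$39621.9: above both → same outcome either way.
$39717.8: above both → same outcome either way.
$34738.3: inside the interval → strictly worse (loss $4865.4).
$39857: above both → same outcome either way.
$39517: inside the interval → strictly worse (loss $86.7).
$39787.5: above both → same outcome either way.
Count: 2.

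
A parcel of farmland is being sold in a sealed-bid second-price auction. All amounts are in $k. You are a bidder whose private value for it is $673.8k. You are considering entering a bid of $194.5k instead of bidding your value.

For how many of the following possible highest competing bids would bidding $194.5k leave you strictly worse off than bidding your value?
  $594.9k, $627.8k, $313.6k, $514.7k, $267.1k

The deviation hurts exactly when the highest competing bid lies strictly between $194.5k and $673.8k — underbidding then forfeits a profitable win.
$594.9k: inside the interval → strictly worse (loss $78.9k).
$627.8k: inside the interval → strictly worse (loss $46k).
$313.6k: inside the interval → strictly worse (loss $360.2k).
$514.7k: inside the interval → strictly worse (loss $159.1k).
$267.1k: inside the interval → strictly worse (loss $406.7k).
Count: 5.

5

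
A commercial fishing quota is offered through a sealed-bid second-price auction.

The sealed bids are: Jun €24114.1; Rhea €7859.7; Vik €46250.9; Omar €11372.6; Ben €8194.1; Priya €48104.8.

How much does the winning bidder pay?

Highest bid: Priya at €48104.8, so Priya wins.
Second-highest bid: Vik at €46250.9 — that is the price the winner pays.

€46250.9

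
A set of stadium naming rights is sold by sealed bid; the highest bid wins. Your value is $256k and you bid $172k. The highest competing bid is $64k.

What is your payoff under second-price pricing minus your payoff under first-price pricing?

You have the highest bid, so you win under either rule.
Second-price: pay $64k → payoff $192k.
First-price: pay your own bid $172k → payoff $84k.
Difference = $192k − ($84k) = $108k.

$108k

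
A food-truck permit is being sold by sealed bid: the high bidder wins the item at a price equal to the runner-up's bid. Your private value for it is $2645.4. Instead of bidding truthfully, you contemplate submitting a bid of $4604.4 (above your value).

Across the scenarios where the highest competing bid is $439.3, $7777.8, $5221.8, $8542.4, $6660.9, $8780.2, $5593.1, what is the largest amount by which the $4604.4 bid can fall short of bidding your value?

$0

$439.3: same outcome either way → loss $0.
$7777.8: same outcome either way → loss $0.
$5221.8: same outcome either way → loss $0.
$8542.4: same outcome either way → loss $0.
$6660.9: same outcome either way → loss $0.
$8780.2: same outcome either way → loss $0.
$5593.1: same outcome either way → loss $0.
Maximum loss: $0.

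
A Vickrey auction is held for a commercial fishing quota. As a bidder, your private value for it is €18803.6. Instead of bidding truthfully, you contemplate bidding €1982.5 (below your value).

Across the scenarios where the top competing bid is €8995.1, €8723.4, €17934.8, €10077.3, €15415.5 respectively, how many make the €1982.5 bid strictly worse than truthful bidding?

The deviation hurts exactly when the highest competing bid lies strictly between €1982.5 and €18803.6 — underbidding then forfeits a profitable win.
€8995.1: inside the interval → strictly worse (loss €9808.5).
€8723.4: inside the interval → strictly worse (loss €10080.2).
€17934.8: inside the interval → strictly worse (loss €868.8).
€10077.3: inside the interval → strictly worse (loss €8726.3).
€15415.5: inside the interval → strictly worse (loss €3388.1).
Count: 5.

5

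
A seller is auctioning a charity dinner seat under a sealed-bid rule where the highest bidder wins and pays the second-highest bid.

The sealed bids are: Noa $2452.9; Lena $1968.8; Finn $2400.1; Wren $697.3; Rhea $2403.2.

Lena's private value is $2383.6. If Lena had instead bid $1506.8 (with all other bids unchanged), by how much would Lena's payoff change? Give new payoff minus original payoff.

$0

The highest bid among the other bidders is $2452.9; Lena's bid doesn't change that.
Original bid $1968.8: Lena is not highest (top rival bid is $2452.9); payoff $0.
Alternative bid $1506.8: Lena is not highest (top rival bid is $2452.9); payoff $0.
Change in payoff = $0 − ($0) = $0.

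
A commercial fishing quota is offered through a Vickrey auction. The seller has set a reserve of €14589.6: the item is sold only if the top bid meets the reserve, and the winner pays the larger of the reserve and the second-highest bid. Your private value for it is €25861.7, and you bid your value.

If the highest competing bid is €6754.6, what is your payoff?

Your bid €25861.7 is the highest and exceeds the reserve.
Price = max(second-highest bid, reserve) = max(€6754.6, €14589.6) = €14589.6.
Payoff = €25861.7 − €14589.6 = €11272.1.

€11272.1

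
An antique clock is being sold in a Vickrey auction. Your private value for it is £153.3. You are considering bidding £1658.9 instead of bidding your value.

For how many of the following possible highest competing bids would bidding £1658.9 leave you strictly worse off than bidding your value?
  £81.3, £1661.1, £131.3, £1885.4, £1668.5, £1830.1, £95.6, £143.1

0

The deviation hurts exactly when the highest competing bid lies strictly between £153.3 and £1658.9 — overbidding then wins at a price above your value.
£81.3: below both → same outcome either way.
£1661.1: above both → same outcome either way.
£131.3: below both → same outcome either way.
£1885.4: above both → same outcome either way.
£1668.5: above both → same outcome either way.
£1830.1: above both → same outcome either way.
£95.6: below both → same outcome either way.
£143.1: below both → same outcome either way.
Count: 0.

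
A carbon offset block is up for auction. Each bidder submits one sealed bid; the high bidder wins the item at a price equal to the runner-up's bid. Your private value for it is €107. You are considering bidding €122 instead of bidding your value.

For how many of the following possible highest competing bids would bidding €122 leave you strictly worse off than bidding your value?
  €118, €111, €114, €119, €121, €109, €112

7

The deviation hurts exactly when the highest competing bid lies strictly between €107 and €122 — overbidding then wins at a price above your value.
€118: inside the interval → strictly worse (loss €11).
€111: inside the interval → strictly worse (loss €4).
€114: inside the interval → strictly worse (loss €7).
€119: inside the interval → strictly worse (loss €12).
€121: inside the interval → strictly worse (loss €14).
€109: inside the interval → strictly worse (loss €2).
€112: inside the interval → strictly worse (loss €5).
Count: 7.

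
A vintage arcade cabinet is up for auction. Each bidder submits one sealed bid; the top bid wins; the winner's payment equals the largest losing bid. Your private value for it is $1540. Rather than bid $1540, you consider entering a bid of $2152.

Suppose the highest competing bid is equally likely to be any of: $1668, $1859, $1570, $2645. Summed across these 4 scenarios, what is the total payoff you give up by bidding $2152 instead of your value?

The deviation costs you only when the competing bid falls strictly between $1540 and $2152; elsewhere both bids give the same outcome.
$1668: truthful payoff $0, deviation payoff −$128 → loss $128.
$1859: truthful payoff $0, deviation payoff −$319 → loss $319.
$1570: truthful payoff $0, deviation payoff −$30 → loss $30.
$2645: outcomes coincide → loss $0.
Total loss = $128 + $319 + $30 = $477.

$477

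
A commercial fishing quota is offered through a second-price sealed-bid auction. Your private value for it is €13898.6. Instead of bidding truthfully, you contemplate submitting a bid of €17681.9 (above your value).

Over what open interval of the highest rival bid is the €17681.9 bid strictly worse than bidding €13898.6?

(€13898.6, €17681.9)

If the competing bid is below €13898.6, both bids win at the same price — no difference.
If it is above €17681.9, both bids lose — no difference.
If it lies strictly between €13898.6 and €17681.9, bidding your value loses (payoff 0) while bidding €17681.9 wins at a price above your value (payoff negative).
So the deviation strictly hurts on the open interval (€13898.6, €17681.9).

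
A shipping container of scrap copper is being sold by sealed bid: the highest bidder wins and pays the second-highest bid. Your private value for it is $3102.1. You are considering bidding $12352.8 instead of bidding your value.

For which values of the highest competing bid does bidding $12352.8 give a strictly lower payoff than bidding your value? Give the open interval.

If the competing bid is below $3102.1, both bids win at the same price — no difference.
If it is above $12352.8, both bids lose — no difference.
If it lies strictly between $3102.1 and $12352.8, bidding your value loses (payoff 0) while bidding $12352.8 wins at a price above your value (payoff negative).
So the deviation strictly hurts on the open interval ($3102.1, $12352.8).

($3102.1, $12352.8)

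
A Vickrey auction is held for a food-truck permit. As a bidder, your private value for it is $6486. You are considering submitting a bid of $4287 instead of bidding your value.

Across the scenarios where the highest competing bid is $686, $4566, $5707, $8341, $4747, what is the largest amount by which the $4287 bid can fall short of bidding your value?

$1920

$686: same outcome either way → loss $0.
$4566: truthful gives $1920, deviation gives $0 → loss $1920.
$5707: truthful gives $779, deviation gives $0 → loss $779.
$8341: same outcome either way → loss $0.
$4747: truthful gives $1739, deviation gives $0 → loss $1739.
Maximum loss: $1920.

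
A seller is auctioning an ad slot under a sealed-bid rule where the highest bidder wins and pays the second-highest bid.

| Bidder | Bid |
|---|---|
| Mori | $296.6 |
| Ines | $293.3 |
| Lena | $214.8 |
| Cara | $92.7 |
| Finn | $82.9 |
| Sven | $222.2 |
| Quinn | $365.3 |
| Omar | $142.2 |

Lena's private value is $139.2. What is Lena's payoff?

Highest bid: Quinn at $365.3, so Quinn wins.
Second-highest bid: Mori at $296.6 — that is the price the winner pays.
Lena did not win, so Lena pays nothing and receives nothing: payoff $0.

$0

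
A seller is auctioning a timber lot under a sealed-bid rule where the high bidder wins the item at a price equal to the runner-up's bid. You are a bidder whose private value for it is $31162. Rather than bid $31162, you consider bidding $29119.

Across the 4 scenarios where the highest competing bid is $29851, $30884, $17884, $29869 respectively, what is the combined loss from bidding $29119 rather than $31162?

$2882

The deviation costs you only when the competing bid falls strictly between $29119 and $31162; elsewhere both bids give the same outcome.
$29851: truthful payoff $1311, deviation payoff $0 → loss $1311.
$30884: truthful payoff $278, deviation payoff $0 → loss $278.
$17884: outcomes coincide → loss $0.
$29869: truthful payoff $1293, deviation payoff $0 → loss $1293.
Total loss = $1311 + $278 + $1293 = $2882.
In a second-price auction your bid sets only whether you win, not what you pay, so bidding your true value is weakly dominant.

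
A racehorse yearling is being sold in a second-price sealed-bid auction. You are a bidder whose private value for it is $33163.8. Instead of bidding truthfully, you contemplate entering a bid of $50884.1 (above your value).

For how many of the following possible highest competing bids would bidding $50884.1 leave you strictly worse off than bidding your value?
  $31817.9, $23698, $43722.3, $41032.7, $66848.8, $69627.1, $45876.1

3

The deviation hurts exactly when the highest competing bid lies strictly between $33163.8 and $50884.1 — overbidding then wins at a price above your value.
$31817.9: below both → same outcome either way.
$23698: below both → same outcome either way.
$43722.3: inside the interval → strictly worse (loss $10558.5).
$41032.7: inside the interval → strictly worse (loss $7868.9).
$66848.8: above both → same outcome either way.
$69627.1: above both → same outcome either way.
$45876.1: inside the interval → strictly worse (loss $12712.3).
Count: 3.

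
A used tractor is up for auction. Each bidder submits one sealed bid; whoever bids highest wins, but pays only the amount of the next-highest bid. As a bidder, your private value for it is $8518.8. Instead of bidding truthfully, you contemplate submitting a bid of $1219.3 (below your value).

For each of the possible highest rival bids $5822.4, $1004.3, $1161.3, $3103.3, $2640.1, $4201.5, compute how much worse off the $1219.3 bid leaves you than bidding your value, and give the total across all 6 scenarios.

$18307.9

The deviation costs you only when the competing bid falls strictly between $1219.3 and $8518.8; elsewhere both bids give the same outcome.
$5822.4: truthful payoff $2696.4, deviation payoff $0 → loss $2696.4.
$1004.3: outcomes coincide → loss $0.
$1161.3: outcomes coincide → loss $0.
$3103.3: truthful payoff $5415.5, deviation payoff $0 → loss $5415.5.
$2640.1: truthful payoff $5878.7, deviation payoff $0 → loss $5878.7.
$4201.5: truthful payoff $4317.3, deviation payoff $0 → loss $4317.3.
Total loss = $2696.4 + $5415.5 + $5878.7 + $4317.3 = $18307.9.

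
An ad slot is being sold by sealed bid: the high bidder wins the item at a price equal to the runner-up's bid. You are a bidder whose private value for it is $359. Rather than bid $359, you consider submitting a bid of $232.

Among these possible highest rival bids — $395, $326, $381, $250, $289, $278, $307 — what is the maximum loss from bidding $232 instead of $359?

$395: same outcome either way → loss $0.
$326: truthful gives $33, deviation gives $0 → loss $33.
$381: same outcome either way → loss $0.
$250: truthful gives $109, deviation gives $0 → loss $109.
$289: truthful gives $70, deviation gives $0 → loss $70.
$278: truthful gives $81, deviation gives $0 → loss $81.
$307: truthful gives $52, deviation gives $0 → loss $52.
Maximum loss: $109.

$109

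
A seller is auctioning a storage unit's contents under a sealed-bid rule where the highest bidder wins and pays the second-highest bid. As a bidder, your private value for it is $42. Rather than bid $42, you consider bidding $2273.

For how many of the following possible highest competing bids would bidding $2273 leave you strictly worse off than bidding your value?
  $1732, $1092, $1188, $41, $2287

3

The deviation hurts exactly when the highest competing bid lies strictly between $42 and $2273 — overbidding then wins at a price above your value.
$1732: inside the interval → strictly worse (loss $1690).
$1092: inside the interval → strictly worse (loss $1050).
$1188: inside the interval → strictly worse (loss $1146).
$41: below both → same outcome either way.
$2287: above both → same outcome either way.
Count: 3.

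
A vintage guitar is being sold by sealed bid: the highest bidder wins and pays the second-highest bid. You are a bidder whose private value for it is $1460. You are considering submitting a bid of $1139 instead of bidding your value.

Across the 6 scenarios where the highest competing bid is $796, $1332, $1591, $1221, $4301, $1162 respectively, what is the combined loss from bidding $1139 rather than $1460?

$665

The deviation costs you only when the competing bid falls strictly between $1139 and $1460; elsewhere both bids give the same outcome.
$796: outcomes coincide → loss $0.
$1332: truthful payoff $128, deviation payoff $0 → loss $128.
$1591: outcomes coincide → loss $0.
$1221: truthful payoff $239, deviation payoff $0 → loss $239.
$4301: outcomes coincide → loss $0.
$1162: truthful payoff $298, deviation payoff $0 → loss $298.
Total loss = $128 + $239 + $298 = $665.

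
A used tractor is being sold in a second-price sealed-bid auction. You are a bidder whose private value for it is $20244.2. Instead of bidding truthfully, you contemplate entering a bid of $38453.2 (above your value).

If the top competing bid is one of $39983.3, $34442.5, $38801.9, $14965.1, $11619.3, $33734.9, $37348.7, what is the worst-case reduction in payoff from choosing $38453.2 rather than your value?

$39983.3: same outcome either way → loss $0.
$34442.5: truthful gives $0, deviation gives −$14198.3 → loss $14198.3.
$38801.9: same outcome either way → loss $0.
$14965.1: same outcome either way → loss $0.
$11619.3: same outcome either way → loss $0.
$33734.9: truthful gives $0, deviation gives −$13490.7 → loss $13490.7.
$37348.7: truthful gives $0, deviation gives −$17104.5 → loss $17104.5.
Maximum loss: $17104.5.

$17104.5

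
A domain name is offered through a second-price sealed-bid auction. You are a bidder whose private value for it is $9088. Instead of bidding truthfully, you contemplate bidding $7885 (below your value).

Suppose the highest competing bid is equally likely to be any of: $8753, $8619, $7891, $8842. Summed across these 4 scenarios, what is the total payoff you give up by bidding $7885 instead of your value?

The deviation costs you only when the competing bid falls strictly between $7885 and $9088; elsewhere both bids give the same outcome.
$8753: truthful payoff $335, deviation payoff $0 → loss $335.
$8619: truthful payoff $469, deviation payoff $0 → loss $469.
$7891: truthful payoff $1197, deviation payoff $0 → loss $1197.
$8842: truthful payoff $246, deviation payoff $0 → loss $246.
Total loss = $335 + $469 + $1197 + $246 = $2247.

$2247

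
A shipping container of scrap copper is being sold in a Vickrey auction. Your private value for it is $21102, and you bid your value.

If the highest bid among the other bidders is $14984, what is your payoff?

$6118

Your bid $21102 exceeds the highest competing bid $14984, so you win.
In a second-price auction the winner pays the second-highest bid, $14984.
Payoff = value − price = $21102 − $14984 = $6118.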